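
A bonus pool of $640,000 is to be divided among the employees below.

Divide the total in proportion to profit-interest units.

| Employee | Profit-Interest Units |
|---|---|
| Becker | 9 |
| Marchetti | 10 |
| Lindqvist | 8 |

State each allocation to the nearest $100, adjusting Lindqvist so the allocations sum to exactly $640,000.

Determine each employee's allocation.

Profit-interest units total: 27.
Proportional shares: Becker 9/27 × $640,000 = 213,333.33; Marchetti 10/27 × $640,000 = 237,037.04; Lindqvist 8/27 × $640,000 = 189,629.63.
At nearest $100: Becker $213,300; Marchetti $237,000; Lindqvist $189,600. Sum = $639,900.
Difference $640,000 − $639,900 = +$100 applied to Lindqvist: Lindqvist becomes $189,700.

Becker: $213,300 | Marchetti: $237,000 | Lindqvist: $189,700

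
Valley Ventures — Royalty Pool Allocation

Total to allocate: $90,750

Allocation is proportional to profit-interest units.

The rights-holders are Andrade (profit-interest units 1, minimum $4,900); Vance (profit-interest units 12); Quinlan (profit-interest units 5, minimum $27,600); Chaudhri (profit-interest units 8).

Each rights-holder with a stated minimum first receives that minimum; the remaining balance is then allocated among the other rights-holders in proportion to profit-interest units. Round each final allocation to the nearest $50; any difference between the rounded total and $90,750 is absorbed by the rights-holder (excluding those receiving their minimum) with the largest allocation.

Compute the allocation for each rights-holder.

Andrade: $4,900 · Vance: $34,950 · Quinlan: $27,600 · Chaudhri: $23,300

Guaranteed amounts: Andrade $4,900; Quinlan $27,600. Residual $58,250.
Residual split over remaining profit-interest units 20: Vance 34,950.00 → $34,950; Chaudhri 23,300.00 → $23,300.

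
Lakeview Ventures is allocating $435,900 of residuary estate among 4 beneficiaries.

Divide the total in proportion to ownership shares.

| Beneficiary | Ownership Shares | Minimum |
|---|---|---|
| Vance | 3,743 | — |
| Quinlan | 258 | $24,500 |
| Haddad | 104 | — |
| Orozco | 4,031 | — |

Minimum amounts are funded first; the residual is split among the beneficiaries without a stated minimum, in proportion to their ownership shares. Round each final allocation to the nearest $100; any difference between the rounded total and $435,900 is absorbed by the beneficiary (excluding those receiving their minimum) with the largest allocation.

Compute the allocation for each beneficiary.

Vance: $195,500 | Quinlan: $24,500 | Haddad: $5,400 | Orozco: $210,500

Minimums first: Quinlan $24,500. Balance $411,400.
Balance split over remaining ownership shares 7,878: Vance 195,464.61 → $195,500; Haddad 5,431.02 → $5,400; Orozco 210,504.37 → $210,500.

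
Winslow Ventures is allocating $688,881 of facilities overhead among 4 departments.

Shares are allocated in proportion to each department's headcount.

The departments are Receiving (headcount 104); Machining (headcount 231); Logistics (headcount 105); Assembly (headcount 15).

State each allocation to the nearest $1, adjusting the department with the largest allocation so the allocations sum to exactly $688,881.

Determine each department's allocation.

Receiving: $157,459 · Machining: $349,739 · Logistics: $158,973 · Assembly: $22,710

Sum of headcount: 455.
Unrounded shares: Receiving 104/455 × $688,881 = 157,458.51; Machining 231/455 × $688,881 = 349,739.58; Logistics 105/455 × $688,881 = 158,972.54; Assembly 15/455 × $688,881 = 22,710.36.
After rounding ($1): Receiving $157,459; Machining $349,740; Logistics $158,973; Assembly $22,710. Sum = $688,882.
Difference $688,881 − $688,882 = −$1 applied to largest allocation (Machining): Machining becomes $349,739.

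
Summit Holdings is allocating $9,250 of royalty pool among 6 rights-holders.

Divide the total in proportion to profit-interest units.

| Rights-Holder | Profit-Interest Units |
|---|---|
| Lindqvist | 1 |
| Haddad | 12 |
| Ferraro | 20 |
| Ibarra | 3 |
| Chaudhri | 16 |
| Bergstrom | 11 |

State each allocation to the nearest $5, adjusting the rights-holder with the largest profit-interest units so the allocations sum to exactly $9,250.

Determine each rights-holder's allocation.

Total profit-interest units = 63.
Pro-rata amounts: Lindqvist 1/63 × $9,250 = 146.83; Haddad 12/63 × $9,250 = 1,761.90; Ferraro 20/63 × $9,250 = 2,936.51; Ibarra 3/63 × $9,250 = 440.48; Chaudhri 16/63 × $9,250 = 2,349.21; Bergstrom 11/63 × $9,250 = 1,615.08.
Rounded to nearest $5: Lindqvist $145; Haddad $1,760; Ferraro $2,935; Ibarra $440; Chaudhri $2,350; Bergstrom $1,615. Sum = $9,245.
Difference $9,250 − $9,245 = +$5 applied to largest profit-interest units (Ferraro): Ferraro becomes $2,940.

Lindqvist: $145 · Haddad: $1,760 · Ferraro: $2,940 · Ibarra: $440 · Chaudhri: $2,350 · Bergstrom: $1,615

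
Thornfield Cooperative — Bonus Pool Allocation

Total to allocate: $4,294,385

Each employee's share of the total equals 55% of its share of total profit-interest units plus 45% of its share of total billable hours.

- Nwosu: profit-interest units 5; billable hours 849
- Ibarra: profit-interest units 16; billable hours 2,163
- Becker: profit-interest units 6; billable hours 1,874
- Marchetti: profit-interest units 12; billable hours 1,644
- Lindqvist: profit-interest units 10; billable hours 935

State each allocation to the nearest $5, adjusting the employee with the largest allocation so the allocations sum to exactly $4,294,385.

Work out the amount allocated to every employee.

Nwosu: $460,795; Ibarra: $1,331,175; Becker: $774,340; Marchetti: $1,004,010; Lindqvist: $724,065

Profit-interest units total 49; billable hours total 7,465.
Composite weights (55% profit-interest units + 45% billable hours): Nwosu 0.1073; Ibarra 0.3100; Becker 0.1803; Marchetti 0.2338; Lindqvist 0.1686.
Unrounded shares: Nwosu 460,793.02; Ibarra 1,331,174.82; Becker 774,338.25; Marchetti 1,004,011.56; Lindqvist 724,067.35.
Rounded to nearest $5: Nwosu $460,795; Ibarra $1,331,175; Becker $774,340; Marchetti $1,004,010; Lindqvist $724,065. Sum = $4,294,385.
No rounding difference to absorb.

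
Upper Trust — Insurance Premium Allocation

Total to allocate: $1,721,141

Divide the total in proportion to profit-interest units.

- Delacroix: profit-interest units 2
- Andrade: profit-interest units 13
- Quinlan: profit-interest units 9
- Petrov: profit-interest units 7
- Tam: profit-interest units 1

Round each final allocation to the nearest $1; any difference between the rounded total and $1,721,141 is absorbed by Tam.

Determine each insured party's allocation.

Combined profit-interest units = 32.
Proportional shares: Delacroix 2/32 × $1,721,141 = 107,571.31; Andrade 13/32 × $1,721,141 = 699,213.53; Quinlan 9/32 × $1,721,141 = 484,070.91; Petrov 7/32 × $1,721,141 = 376,499.59; Tam 1/32 × $1,721,141 = 53,785.66.
Rounded to nearest $1: Delacroix $107,571; Andrade $699,214; Quinlan $484,071; Petrov $376,500; Tam $53,786. Sum = $1,721,142.
Difference $1,721,141 − $1,721,142 = −$1 applied to Tam: Tam becomes $53,785.

Delacroix: $107,571; Andrade: $699,214; Quinlan: $484,071; Petrov: $376,500; Tam: $53,785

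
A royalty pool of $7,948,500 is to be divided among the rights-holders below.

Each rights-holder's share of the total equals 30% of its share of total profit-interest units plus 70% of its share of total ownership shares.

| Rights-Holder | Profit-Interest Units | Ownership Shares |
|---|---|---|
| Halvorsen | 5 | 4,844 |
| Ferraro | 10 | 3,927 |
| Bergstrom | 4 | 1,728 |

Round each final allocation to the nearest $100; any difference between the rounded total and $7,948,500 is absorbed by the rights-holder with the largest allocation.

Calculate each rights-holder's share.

Halvorsen: $3,194,600 | Ferraro: $3,336,100 | Bergstrom: $1,417,800

Profit-interest units total 19; ownership shares total 10,499.
Blended shares (30% profit-interest units + 70% ownership shares): Halvorsen 0.4019; Ferraro 0.4197; Bergstrom 0.1784.
Raw shares: Halvorsen 3,194,593.24; Ferraro 3,336,141.82; Bergstrom 1,417,764.94.
At nearest $100: Halvorsen $3,194,600; Ferraro $3,336,100; Bergstrom $1,417,800. Sum = $7,948,500.
Rounded total matches; no reconciliation needed.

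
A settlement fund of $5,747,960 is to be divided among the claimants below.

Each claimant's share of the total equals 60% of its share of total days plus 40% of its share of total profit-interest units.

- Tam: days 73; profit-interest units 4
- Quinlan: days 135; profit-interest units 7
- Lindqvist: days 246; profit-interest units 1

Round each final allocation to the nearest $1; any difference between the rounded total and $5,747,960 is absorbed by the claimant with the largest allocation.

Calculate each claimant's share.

Tam: $1,320,934 · Quinlan: $2,366,707 · Lindqvist: $2,060,319

Totals — days 454, profit-interest units 12.
Blended shares (60% days + 40% profit-interest units): Tam 0.2298; Quinlan 0.4117; Lindqvist 0.3584.
Unrounded shares: Tam 1,320,933.54; Quinlan 2,366,707.76; Lindqvist 2,060,318.70.
Rounded to nearest $1: Tam $1,320,934; Quinlan $2,366,708; Lindqvist $2,060,319. Sum = $5,747,961.
Difference $5,747,960 − $5,747,961 = −$1 applied to largest allocation (Quinlan): Quinlan becomes $2,366,707.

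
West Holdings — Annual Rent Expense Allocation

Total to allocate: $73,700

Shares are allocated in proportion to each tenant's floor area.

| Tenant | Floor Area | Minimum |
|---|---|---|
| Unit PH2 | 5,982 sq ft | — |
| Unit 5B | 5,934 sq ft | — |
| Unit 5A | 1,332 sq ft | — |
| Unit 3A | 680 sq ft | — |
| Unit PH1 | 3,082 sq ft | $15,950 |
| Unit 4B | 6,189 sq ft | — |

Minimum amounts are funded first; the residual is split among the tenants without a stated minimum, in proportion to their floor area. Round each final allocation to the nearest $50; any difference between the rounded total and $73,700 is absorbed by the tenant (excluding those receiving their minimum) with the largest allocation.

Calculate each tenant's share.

Fund the minimums — Unit PH1 $15,950. Residual $57,750.
Residual split over remaining floor area 20,117: Unit PH2 17,172.57 → $17,150; Unit 5B 17,034.77 → $17,050; Unit 5A 3,823.78 → $3,800; Unit 3A 1,952.08 → $1,950; Unit 4B 17,766.80 → $17,750.
Rounding difference +$50 applied to Unit 4B → $17,800.

Unit PH2: $17,150 · Unit 5B: $17,050 · Unit 5A: $3,800 · Unit 3A: $1,950 · Unit PH1: $15,950 · Unit 4B: $17,800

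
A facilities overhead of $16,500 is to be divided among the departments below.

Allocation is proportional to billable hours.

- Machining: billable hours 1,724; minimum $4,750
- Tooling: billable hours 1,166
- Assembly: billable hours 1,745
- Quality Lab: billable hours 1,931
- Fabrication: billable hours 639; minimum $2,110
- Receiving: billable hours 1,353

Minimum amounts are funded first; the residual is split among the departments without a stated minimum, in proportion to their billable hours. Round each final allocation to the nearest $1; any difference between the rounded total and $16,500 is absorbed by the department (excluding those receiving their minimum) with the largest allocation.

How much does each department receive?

Minimums first: Machining $4,750; Fabrication $2,110. Balance $9,640.
Balance split over remaining billable hours 6,195: Tooling 1,814.41 → $1,814; Assembly 2,715.38 → $2,715; Quality Lab 3,004.82 → $3,005; Receiving 2,105.39 → $2,105.
Rounding difference +$1 applied to Quality Lab → $3,006.

Machining: $4,750; Tooling: $1,814; Assembly: $2,715; Quality Lab: $3,006; Fabrication: $2,110; Receiving: $2,105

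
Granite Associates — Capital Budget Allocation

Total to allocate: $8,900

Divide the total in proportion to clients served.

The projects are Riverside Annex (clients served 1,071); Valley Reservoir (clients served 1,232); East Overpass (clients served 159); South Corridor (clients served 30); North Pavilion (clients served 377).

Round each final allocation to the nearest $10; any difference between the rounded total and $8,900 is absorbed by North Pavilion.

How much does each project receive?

Sum of clients served: 2,869.
Unrounded shares: Riverside Annex 1,071/2,869 × $8,900 = 3,322.38; Valley Reservoir 1,232/2,869 × $8,900 = 3,821.82; East Overpass 159/2,869 × $8,900 = 493.24; South Corridor 30/2,869 × $8,900 = 93.06; North Pavilion 377/2,869 × $8,900 = 1,169.50.
After rounding ($10): Riverside Annex $3,320; Valley Reservoir $3,820; East Overpass $490; South Corridor $90; North Pavilion $1,170. Sum = $8,890.
Difference $8,900 − $8,890 = +$10 applied to North Pavilion: North Pavilion becomes $1,180.

Riverside Annex: $3,320 · Valley Reservoir: $3,820 · East Overpass: $490 · South Corridor: $90 · North Pavilion: $1,180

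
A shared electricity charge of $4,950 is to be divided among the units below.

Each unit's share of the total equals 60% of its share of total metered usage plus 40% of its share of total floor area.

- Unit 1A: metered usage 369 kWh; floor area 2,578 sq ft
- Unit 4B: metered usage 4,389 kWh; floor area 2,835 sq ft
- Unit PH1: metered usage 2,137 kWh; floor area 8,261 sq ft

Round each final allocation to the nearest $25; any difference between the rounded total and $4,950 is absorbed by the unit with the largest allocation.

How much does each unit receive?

Unit 1A: $525; Unit 4B: $2,300; Unit PH1: $2,125

Metered usage total 6,895; floor area total 13,674.
Combined weights (60% metered usage + 40% floor area): Unit 1A 0.1075; Unit 4B 0.4649; Unit PH1 0.4276.
Pro-rata amounts: Unit 1A 532.24; Unit 4B 2,301.06; Unit PH1 2,116.70.
At nearest $25: Unit 1A $525; Unit 4B $2,300; Unit PH1 $2,125. Sum = $4,950.
Rounded total matches; no reconciliation needed.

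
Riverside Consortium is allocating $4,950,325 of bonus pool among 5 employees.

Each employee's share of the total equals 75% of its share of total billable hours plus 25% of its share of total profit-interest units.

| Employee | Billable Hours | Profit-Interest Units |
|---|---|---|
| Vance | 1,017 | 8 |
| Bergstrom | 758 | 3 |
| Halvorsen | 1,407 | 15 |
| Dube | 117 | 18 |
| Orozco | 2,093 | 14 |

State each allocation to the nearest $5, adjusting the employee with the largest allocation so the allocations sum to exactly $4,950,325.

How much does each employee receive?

Totals — billable hours 5,392, profit-interest units 58.
Composite weights (75% billable hours + 25% profit-interest units): Vance 0.1759; Bergstrom 0.1184; Halvorsen 0.2604; Dube 0.0939; Orozco 0.3515.
Pro-rata amounts: Vance 870,971.71; Bergstrom 585,945.27; Halvorsen 1,288,875.40; Dube 464,639.07; Orozco 1,739,893.55.
Rounded to nearest $5: Vance $870,970; Bergstrom $585,945; Halvorsen $1,288,875; Dube $464,640; Orozco $1,739,895. Sum = $4,950,325.
No rounding difference to absorb.

Vance: $870,970 | Bergstrom: $585,945 | Halvorsen: $1,288,875 | Dube: $464,640 | Orozco: $1,739,895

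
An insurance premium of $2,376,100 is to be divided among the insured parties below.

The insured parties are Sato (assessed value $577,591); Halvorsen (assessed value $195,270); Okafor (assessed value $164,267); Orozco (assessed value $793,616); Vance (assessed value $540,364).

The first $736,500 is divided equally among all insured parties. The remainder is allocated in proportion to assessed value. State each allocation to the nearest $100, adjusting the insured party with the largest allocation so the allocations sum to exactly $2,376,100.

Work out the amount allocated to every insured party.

Equal tier: $736,500 ÷ 5 = $147,300 apiece.
Remainder $1,639,600 by assessed value (total 2,271,108): Sato 416,985.10 → $417,000; Halvorsen 140,972.90 → $141,000; Okafor 118,590.65 → $118,600; Orozco 572,941.84 → $572,900; Vance 390,109.50 → $390,100.
Totals: Sato $147,300 + $417,000 = $564,300; Halvorsen $147,300 + $141,000 = $288,300; Okafor $147,300 + $118,600 = $265,900; Orozco $147,300 + $572,900 = $720,200; Vance $147,300 + $390,100 = $537,400.

Sato: $564,300 · Halvorsen: $288,300 · Okafor: $265,900 · Orozco: $720,200 · Vance: $537,400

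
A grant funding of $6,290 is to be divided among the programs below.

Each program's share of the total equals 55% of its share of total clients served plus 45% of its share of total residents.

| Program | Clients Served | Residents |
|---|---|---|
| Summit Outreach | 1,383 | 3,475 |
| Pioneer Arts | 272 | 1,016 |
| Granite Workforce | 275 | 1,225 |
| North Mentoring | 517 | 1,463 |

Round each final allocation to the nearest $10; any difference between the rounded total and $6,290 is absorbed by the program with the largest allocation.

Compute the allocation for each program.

Totals — clients served 2,447, residents 7,179.
Blended shares (55% clients served + 45% residents): Summit Outreach 0.5287; Pioneer Arts 0.1248; Granite Workforce 0.1386; North Mentoring 0.2079.
Pro-rata amounts: Summit Outreach 3,325.35; Pioneer Arts 785.13; Granite Workforce 871.77; North Mentoring 1,307.74.
Rounded to nearest $10: Summit Outreach $3,330; Pioneer Arts $790; Granite Workforce $870; North Mentoring $1,310. Sum = $6,300.
Difference $6,290 − $6,300 = −$10 applied to largest allocation (Summit Outreach): Summit Outreach becomes $3,320.

Summit Outreach: $3,320 | Pioneer Arts: $790 | Granite Workforce: $870 | North Mentoring: $1,310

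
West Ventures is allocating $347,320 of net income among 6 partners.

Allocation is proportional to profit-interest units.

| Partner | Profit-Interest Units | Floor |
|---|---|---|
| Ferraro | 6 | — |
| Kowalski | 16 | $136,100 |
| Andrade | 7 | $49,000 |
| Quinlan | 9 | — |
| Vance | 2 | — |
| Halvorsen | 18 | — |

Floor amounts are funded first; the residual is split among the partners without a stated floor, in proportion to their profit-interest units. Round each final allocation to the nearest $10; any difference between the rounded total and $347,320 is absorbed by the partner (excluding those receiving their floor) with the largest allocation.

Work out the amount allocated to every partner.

Guaranteed amounts: Kowalski $136,100; Andrade $49,000. Balance $162,220.
Balance split over remaining profit-interest units 35: Ferraro 27,809.14 → $27,810; Quinlan 41,713.71 → $41,710; Vance 9,269.71 → $9,270; Halvorsen 83,427.43 → $83,430.

Ferraro: $27,810 · Kowalski: $136,100 · Andrade: $49,000 · Quinlan: $41,710 · Vance: $9,270 · Halvorsen: $83,430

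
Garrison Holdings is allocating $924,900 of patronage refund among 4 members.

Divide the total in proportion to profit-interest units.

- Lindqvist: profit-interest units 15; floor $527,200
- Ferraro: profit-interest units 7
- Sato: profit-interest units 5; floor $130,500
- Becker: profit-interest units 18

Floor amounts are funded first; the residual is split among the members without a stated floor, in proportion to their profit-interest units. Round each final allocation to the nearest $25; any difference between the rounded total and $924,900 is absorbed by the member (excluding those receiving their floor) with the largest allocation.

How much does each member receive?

Guaranteed amounts: Lindqvist $527,200; Sato $130,500. Remaining pool $267,200.
Remaining pool split over remaining profit-interest units 25: Ferraro 74,816.00 → $74,825; Becker 192,384.00 → $192,375.

Lindqvist: $527,200 | Ferraro: $74,825 | Sato: $130,500 | Becker: $192,375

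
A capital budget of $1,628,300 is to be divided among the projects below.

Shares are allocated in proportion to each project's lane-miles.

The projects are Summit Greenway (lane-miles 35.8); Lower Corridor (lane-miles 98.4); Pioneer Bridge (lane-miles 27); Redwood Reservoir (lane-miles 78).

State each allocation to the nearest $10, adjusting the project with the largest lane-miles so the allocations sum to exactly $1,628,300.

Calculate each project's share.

Summit Greenway: $243,700 | Lower Corridor: $669,830 | Pioneer Bridge: $183,800 | Redwood Reservoir: $530,970

Total lane-miles = 35.8 + 98.4 + 27 + 78 = 239.2.
Pro-rata amounts: Summit Greenway 243,700.42; Lower Corridor 669,835.79; Pioneer Bridge 183,796.40; Redwood Reservoir 530,967.39.
Rounded to nearest $10: Summit Greenway $243,700; Lower Corridor $669,840; Pioneer Bridge $183,800; Redwood Reservoir $530,970. Sum = $1,628,310.
Difference $1,628,300 − $1,628,310 = −$10 applied to largest lane-miles (Lower Corridor): Lower Corridor becomes $669,830.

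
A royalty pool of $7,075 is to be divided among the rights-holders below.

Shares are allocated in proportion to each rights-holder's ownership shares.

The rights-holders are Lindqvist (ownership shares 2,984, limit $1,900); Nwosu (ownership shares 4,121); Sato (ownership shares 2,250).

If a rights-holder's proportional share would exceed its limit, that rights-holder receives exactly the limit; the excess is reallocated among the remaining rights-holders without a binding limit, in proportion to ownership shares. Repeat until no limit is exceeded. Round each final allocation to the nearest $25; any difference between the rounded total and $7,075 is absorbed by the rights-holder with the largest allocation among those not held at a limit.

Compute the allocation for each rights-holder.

Total ownership shares = 9,355.
Pro-rata shares before constraints: Lindqvist 2,256.74; Nwosu 3,116.63; Sato 1,701.63.
Capped: Lindqvist ($1,900); remaining pool $5,175 reallocated over remaining ownership shares 6,371.
Shares after redistribution: Nwosu 3,347.38 → $3,350; Sato 1,827.62 → $1,825.

Lindqvist: $1,900 · Nwosu: $3,350 · Sato: $1,825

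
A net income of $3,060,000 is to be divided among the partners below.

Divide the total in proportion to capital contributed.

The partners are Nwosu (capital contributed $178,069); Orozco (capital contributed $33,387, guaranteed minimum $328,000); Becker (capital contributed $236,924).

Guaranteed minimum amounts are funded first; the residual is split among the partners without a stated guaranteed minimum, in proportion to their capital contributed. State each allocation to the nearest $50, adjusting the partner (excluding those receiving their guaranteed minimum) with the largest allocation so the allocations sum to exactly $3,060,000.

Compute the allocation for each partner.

Nwosu: $1,172,250 · Orozco: $328,000 · Becker: $1,559,750

Fund the minimums — Orozco $328,000. Residual $2,732,000.
Residual split over remaining capital contributed 414,993: Nwosu 1,172,271.60 → $1,172,250; Becker 1,559,728.40 → $1,559,750.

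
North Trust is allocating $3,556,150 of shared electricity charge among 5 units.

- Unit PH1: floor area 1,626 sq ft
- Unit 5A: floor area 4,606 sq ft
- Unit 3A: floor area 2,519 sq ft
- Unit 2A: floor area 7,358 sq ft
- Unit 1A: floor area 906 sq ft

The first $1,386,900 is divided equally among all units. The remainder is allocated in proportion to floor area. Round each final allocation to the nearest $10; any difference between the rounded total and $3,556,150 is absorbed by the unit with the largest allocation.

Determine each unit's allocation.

Unit PH1: $484,680; Unit 5A: $864,600; Unit 3A: $598,530; Unit 2A: $1,215,450; Unit 1A: $392,890

Equal tier: $1,386,900 ÷ 5 = $277,380 apiece.
Remainder $2,169,250 by floor area (total 17,015): Unit PH1 207,299.47 → $207,300; Unit 5A 587,221.01 → $587,220; Unit 3A 321,148.44 → $321,150; Unit 2A 938,074.73 → $938,070; Unit 1A 115,506.35 → $115,510.
Totals: Unit PH1 $277,380 + $207,300 = $484,680; Unit 5A $277,380 + $587,220 = $864,600; Unit 3A $277,380 + $321,150 = $598,530; Unit 2A $277,380 + $938,070 = $1,215,450; Unit 1A $277,380 + $115,510 = $392,890.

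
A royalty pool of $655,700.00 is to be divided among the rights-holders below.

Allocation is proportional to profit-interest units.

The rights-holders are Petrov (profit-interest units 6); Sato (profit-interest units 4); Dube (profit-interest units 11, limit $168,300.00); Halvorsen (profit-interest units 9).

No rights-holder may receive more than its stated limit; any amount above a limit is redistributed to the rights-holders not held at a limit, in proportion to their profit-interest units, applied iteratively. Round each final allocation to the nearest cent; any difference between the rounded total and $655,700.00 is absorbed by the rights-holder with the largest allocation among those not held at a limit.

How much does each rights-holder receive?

Sum of profit-interest units: 30.
Pro-rata shares before constraints: Petrov 131,140.0000; Sato 87,426.6667; Dube 240,423.3333; Halvorsen 196,710.0000.
Held at cap: Dube ($168,300.00); balance $487,400.00 reallocated over remaining profit-interest units 19.
Remaining shares: Petrov 153,915.7895 → $153,915.79; Sato 102,610.5263 → $102,610.53; Halvorsen 230,873.6842 → $230,873.68.

Petrov: $153,915.79 · Sato: $102,610.53 · Dube: $168,300.00 · Halvorsen: $230,873.68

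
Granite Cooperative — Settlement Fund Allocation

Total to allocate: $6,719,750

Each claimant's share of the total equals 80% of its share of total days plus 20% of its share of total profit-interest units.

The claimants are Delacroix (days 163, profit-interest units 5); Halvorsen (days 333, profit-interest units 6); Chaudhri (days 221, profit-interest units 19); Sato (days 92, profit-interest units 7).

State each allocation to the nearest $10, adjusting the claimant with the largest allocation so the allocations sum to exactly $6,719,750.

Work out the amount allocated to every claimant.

Delacroix: $1,264,750 | Halvorsen: $2,430,720 | Chaudhri: $2,158,680 | Sato: $865,600

Totals — days 809, profit-interest units 37.
Combined weights (80% days + 20% profit-interest units): Delacroix 0.1882; Halvorsen 0.3617; Chaudhri 0.3212; Sato 0.1288.
Unrounded shares: Delacroix 1,264,748.86; Halvorsen 2,430,720.78; Chaudhri 2,158,680.12; Sato 865,600.24.
Rounded to nearest $10: Delacroix $1,264,750; Halvorsen $2,430,720; Chaudhri $2,158,680; Sato $865,600. Sum = $6,719,750.
Sum already equals the total — no adjustment.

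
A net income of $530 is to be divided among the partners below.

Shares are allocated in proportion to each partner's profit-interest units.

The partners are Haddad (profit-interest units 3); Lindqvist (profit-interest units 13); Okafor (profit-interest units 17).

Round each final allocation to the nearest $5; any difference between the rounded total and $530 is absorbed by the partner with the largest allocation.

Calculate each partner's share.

Haddad: $50 · Lindqvist: $210 · Okafor: $270

Sum of profit-interest units: 33.
Unrounded shares: Haddad 3/33 × $530 = 48.18; Lindqvist 13/33 × $530 = 208.79; Okafor 17/33 × $530 = 273.03.
After rounding ($5): Haddad $50; Lindqvist $210; Okafor $275. Sum = $535.
Difference $530 − $535 = −$5 applied to largest allocation (Okafor): Okafor becomes $270.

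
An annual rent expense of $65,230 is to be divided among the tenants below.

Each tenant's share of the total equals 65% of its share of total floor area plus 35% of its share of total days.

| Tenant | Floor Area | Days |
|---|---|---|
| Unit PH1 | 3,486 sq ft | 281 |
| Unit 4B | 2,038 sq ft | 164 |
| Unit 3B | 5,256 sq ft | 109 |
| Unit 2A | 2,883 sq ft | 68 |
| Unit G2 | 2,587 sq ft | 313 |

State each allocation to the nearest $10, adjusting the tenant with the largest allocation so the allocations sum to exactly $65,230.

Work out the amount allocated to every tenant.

Unit PH1: $15,960; Unit 4B: $9,320; Unit 3B: $16,380; Unit 2A: $9,180; Unit G2: $14,390

Floor area total 16,250; days total 935.
Blended shares (65% floor area + 35% days): Unit PH1 0.2446; Unit 4B 0.1429; Unit 3B 0.2510; Unit 2A 0.1408; Unit G2 0.2206.
Pro-rata amounts: Unit PH1 15,957.03; Unit 4B 9,322.04; Unit 3B 16,375.48; Unit 2A 9,182.72; Unit G2 14,392.72.
Rounded to nearest $10: Unit PH1 $15,960; Unit 4B $9,320; Unit 3B $16,380; Unit 2A $9,180; Unit G2 $14,390. Sum = $65,230.
No rounding difference to absorb.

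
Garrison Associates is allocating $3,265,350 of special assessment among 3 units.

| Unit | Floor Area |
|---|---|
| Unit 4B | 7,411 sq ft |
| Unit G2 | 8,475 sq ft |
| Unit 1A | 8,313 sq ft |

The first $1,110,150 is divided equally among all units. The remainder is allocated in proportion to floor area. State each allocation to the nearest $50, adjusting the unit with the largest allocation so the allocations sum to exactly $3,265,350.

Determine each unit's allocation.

$1,110,150 shared equally gives $370,050 per unit.
Remainder $2,155,200 by floor area (total 24,199): Unit 4B 660,035.01 → $660,050; Unit G2 754,796.48 → $754,800; Unit 1A 740,368.51 → $740,350.
Totals: Unit 4B $370,050 + $660,050 = $1,030,100; Unit G2 $370,050 + $754,800 = $1,124,850; Unit 1A $370,050 + $740,350 = $1,110,400.

Unit 4B: $1,030,100 | Unit G2: $1,124,850 | Unit 1A: $1,110,400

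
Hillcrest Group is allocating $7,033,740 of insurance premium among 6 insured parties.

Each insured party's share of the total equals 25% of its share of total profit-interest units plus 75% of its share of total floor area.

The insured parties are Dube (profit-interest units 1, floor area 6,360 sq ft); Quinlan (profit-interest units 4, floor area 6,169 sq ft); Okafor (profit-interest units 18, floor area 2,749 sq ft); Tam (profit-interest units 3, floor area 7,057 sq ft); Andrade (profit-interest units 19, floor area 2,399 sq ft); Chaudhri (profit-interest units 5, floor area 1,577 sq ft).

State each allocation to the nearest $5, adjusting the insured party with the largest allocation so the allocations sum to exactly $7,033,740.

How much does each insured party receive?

Dube: $1,310,335 | Quinlan: $1,377,545 | Okafor: $1,184,205 | Tam: $1,520,425 | Andrade: $1,149,200 | Chaudhri: $492,030

Totals — profit-interest units 50, floor area 26,311.
Combined weights (25% profit-interest units + 75% floor area): Dube 0.1863; Quinlan 0.1958; Okafor 0.1684; Tam 0.2162; Andrade 0.1634; Chaudhri 0.0700.
Unrounded shares: Dube 1,310,336.49; Quinlan 1,377,547.46; Okafor 1,184,205.82; Tam 1,520,421.06; Andrade 1,149,200.20; Chaudhri 492,028.97.
Rounded to nearest $5: Dube $1,310,335; Quinlan $1,377,545; Okafor $1,184,205; Tam $1,520,420; Andrade $1,149,200; Chaudhri $492,030. Sum = $7,033,735.
Difference $7,033,740 − $7,033,735 = +$5 applied to largest allocation (Tam): Tam becomes $1,520,425.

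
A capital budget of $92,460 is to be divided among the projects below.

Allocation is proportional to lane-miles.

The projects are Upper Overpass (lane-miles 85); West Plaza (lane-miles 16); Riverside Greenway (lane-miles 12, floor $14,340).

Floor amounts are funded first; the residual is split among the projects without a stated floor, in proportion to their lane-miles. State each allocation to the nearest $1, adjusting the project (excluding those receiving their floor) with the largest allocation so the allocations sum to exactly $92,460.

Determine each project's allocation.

Upper Overpass: $65,745 · West Plaza: $12,375 · Riverside Greenway: $14,340

Fund the minimums — Riverside Greenway $14,340. Remaining pool $78,120.
Remaining pool split over remaining lane-miles 101: Upper Overpass 65,744.55 → $65,745; West Plaza 12,375.45 → $12,375.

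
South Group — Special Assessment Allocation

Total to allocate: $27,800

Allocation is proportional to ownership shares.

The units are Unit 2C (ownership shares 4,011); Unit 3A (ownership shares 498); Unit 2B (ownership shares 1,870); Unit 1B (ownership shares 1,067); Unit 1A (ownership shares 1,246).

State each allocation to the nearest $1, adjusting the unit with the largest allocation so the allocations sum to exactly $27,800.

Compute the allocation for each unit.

Unit 2C: $12,828 | Unit 3A: $1,593 | Unit 2B: $5,981 | Unit 1B: $3,413 | Unit 1A: $3,985

Combined ownership shares = 8,692.
Pro-rata amounts: Unit 2C 4,011/8,692 × $27,800 = 12,828.55; Unit 3A 498/8,692 × $27,800 = 1,592.77; Unit 2B 1,870/8,692 × $27,800 = 5,980.90; Unit 1B 1,067/8,692 × $27,800 = 3,412.63; Unit 1A 1,246/8,692 × $27,800 = 3,985.14.
Rounded to nearest $1: Unit 2C $12,829; Unit 3A $1,593; Unit 2B $5,981; Unit 1B $3,413; Unit 1A $3,985. Sum = $27,801.
Difference $27,800 − $27,801 = −$1 applied to largest allocation (Unit 2C): Unit 2C becomes $12,828.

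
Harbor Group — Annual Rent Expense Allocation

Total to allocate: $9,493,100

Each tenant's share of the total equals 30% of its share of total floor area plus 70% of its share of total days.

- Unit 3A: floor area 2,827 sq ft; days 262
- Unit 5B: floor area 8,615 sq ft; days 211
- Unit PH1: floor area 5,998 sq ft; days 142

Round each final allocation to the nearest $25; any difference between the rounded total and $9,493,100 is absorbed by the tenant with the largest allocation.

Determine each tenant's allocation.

Unit 3A: $3,292,600 | Unit 5B: $3,686,700 | Unit PH1: $2,513,800

Totals — floor area 17,440, days 615.
Composite weights (30% floor area + 70% days): Unit 3A 0.3468; Unit 5B 0.3884; Unit PH1 0.2648.
Unrounded shares: Unit 3A 3,292,596.01; Unit 5B 3,686,706.23; Unit PH1 2,513,797.77.
Rounded to nearest $25: Unit 3A $3,292,600; Unit 5B $3,686,700; Unit PH1 $2,513,800. Sum = $9,493,100.
No rounding difference to absorb.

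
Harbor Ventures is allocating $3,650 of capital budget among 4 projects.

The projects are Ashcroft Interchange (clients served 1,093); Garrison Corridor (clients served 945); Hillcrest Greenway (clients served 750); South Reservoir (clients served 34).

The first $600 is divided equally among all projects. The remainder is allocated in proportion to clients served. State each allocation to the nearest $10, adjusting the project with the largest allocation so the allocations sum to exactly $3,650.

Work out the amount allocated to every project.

$600 shared equally gives $150 per project.
Remainder $3,050 by clients served (total 2,822): Ashcroft Interchange 1,181.31 → $1,180; Garrison Corridor 1,021.35 → $1,020; Hillcrest Greenway 810.60 → $810; South Reservoir 36.75 → $40.
Totals: Ashcroft Interchange $150 + $1,180 = $1,330; Garrison Corridor $150 + $1,020 = $1,170; Hillcrest Greenway $150 + $810 = $960; South Reservoir $150 + $40 = $190.

Ashcroft Interchange: $1,330 | Garrison Corridor: $1,170 | Hillcrest Greenway: $960 | South Reservoir: $190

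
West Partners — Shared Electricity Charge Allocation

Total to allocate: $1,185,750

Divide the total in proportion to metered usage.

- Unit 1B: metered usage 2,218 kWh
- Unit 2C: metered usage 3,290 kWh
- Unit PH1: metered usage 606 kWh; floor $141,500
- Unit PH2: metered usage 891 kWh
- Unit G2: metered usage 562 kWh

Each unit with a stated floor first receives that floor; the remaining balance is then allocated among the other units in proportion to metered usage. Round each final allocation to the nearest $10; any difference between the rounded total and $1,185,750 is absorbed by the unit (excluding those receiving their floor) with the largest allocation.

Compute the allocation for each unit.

Unit 1B: $332,730 · Unit 2C: $493,550 · Unit PH1: $141,500 · Unit PH2: $133,660 · Unit G2: $84,310

Guaranteed amounts: Unit PH1 $141,500. Balance $1,044,250.
Balance split over remaining metered usage 6,961: Unit 1B 332,731.86 → $332,730; Unit 2C 493,547.26 → $493,550; Unit PH2 133,662.80 → $133,660; Unit G2 84,308.07 → $84,310.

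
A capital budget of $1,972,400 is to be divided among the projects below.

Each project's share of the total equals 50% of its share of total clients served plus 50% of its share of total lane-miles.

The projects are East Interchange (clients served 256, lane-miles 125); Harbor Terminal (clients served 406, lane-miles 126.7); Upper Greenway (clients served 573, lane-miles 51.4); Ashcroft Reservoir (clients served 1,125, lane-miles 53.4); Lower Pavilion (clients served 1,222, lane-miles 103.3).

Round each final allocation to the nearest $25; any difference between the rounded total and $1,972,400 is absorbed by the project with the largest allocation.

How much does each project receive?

Totals — clients served 3,582, lane-miles 459.8.
Composite weights (50% clients served + 50% lane-miles): East Interchange 0.1717; Harbor Terminal 0.1944; Upper Greenway 0.1359; Ashcroft Reservoir 0.2151; Lower Pavilion 0.2829.
Proportional shares: East Interchange 338,587.89; Harbor Terminal 383,532.28; Upper Greenway 268,004.02; Ashcroft Reservoir 424,270.94; Lower Pavilion 558,004.87.
At nearest $25: East Interchange $338,600; Harbor Terminal $383,525; Upper Greenway $268,000; Ashcroft Reservoir $424,275; Lower Pavilion $558,000. Sum = $1,972,400.
Rounded total matches; no reconciliation needed.

East Interchange: $338,600; Harbor Terminal: $383,525; Upper Greenway: $268,000; Ashcroft Reservoir: $424,275; Lower Pavilion: $558,000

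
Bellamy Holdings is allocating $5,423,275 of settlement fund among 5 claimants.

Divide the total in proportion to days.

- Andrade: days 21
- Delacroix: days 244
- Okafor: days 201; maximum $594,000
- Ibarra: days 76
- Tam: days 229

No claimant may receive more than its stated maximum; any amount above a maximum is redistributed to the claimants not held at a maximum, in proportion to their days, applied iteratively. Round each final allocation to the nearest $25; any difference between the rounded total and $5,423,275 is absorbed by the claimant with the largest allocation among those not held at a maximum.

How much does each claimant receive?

Combined days = 771.
Pro-rata shares before constraints: Andrade 147,715.66; Delacroix 1,716,315.30; Okafor 1,413,849.90; Ibarra 534,590.01; Tam 1,610,804.12.
Capped: Okafor ($594,000); residual $4,829,275 reallocated over remaining days 570.
Redistributed shares: Andrade 177,920.66 → $177,925; Delacroix 2,067,268.60 → $2,067,275; Ibarra 643,903.33 → $643,900; Tam 1,940,182.41 → $1,940,175.

Andrade: $177,925 · Delacroix: $2,067,275 · Okafor: $594,000 · Ibarra: $643,900 · Tam: $1,940,175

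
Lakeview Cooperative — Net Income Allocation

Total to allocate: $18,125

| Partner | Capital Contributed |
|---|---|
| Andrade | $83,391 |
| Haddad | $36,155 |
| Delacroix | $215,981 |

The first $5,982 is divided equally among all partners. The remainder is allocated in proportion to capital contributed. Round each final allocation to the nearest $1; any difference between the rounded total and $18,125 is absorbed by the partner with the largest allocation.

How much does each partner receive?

First tranche $5,982 split equally: $1,994 each.
Remainder $12,143 by capital contributed (total 335,527): Andrade 3,017.99 → $3,018; Haddad 1,308.48 → $1,308; Delacroix 7,816.53 → $7,817.
Totals: Andrade $1,994 + $3,018 = $5,012; Haddad $1,994 + $1,308 = $3,302; Delacroix $1,994 + $7,817 = $9,811.

Andrade: $5,012; Haddad: $3,302; Delacroix: $9,811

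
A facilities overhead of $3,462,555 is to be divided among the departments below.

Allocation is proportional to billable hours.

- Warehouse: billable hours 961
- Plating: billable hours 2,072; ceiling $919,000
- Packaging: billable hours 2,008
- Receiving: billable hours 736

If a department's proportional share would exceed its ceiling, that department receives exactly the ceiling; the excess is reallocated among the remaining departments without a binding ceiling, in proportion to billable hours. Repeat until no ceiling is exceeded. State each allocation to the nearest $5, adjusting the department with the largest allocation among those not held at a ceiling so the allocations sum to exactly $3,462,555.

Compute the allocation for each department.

Billable hours total: 5,777.
Proportional shares (ignoring caps): Warehouse 575,993.66; Plating 1,241,892.67; Packaging 1,203,533.05; Receiving 441,135.62.
Held at cap: Plating ($919,000); balance $2,543,555 reallocated over remaining billable hours 3,705.
Redistributed shares: Warehouse 659,745.30 → $659,745; Packaging 1,378,531.29 → $1,378,530; Receiving 505,278.40 → $505,280.

Warehouse: $659,745 · Plating: $919,000 · Packaging: $1,378,530 · Receiving: $505,280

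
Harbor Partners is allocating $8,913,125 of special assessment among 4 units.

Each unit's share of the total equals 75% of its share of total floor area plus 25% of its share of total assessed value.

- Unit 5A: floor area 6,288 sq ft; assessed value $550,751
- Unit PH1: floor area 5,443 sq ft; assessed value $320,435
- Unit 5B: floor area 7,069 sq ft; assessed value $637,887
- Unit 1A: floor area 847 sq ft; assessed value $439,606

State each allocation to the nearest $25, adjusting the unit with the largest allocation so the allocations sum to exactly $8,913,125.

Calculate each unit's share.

Unit 5A: $2,769,250; Unit PH1: $2,218,375; Unit 5B: $3,134,625; Unit 1A: $790,875

Floor area total 19,647; assessed value total 1,948,679.
Blended shares (75% floor area + 25% assessed value): Unit 5A 0.3107; Unit PH1 0.2489; Unit 5B 0.3517; Unit 1A 0.0887.
Pro-rata amounts: Unit 5A 2,769,251.03; Unit PH1 2,218,379.42; Unit 5B 3,134,622.90; Unit 1A 790,871.66.
Rounded to nearest $25: Unit 5A $2,769,250; Unit PH1 $2,218,375; Unit 5B $3,134,625; Unit 1A $790,875. Sum = $8,913,125.
Sum already equals the total — no adjustment.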